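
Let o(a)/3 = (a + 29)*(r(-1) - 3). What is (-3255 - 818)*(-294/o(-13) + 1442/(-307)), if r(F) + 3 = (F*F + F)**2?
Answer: 220646629/14736 ≈ 14973.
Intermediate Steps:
r(F) = -3 + (F + F**2)**2 (r(F) = -3 + (F*F + F)**2 = -3 + (F**2 + F)**2 = -3 + (F + F**2)**2)
o(a) = -522 - 18*a (o(a) = 3*((a + 29)*((-3 + (-1)**2*(1 - 1)**2) - 3)) = 3*((29 + a)*((-3 + 1*0**2) - 3)) = 3*((29 + a)*((-3 + 1*0) - 3)) = 3*((29 + a)*((-3 + 0) - 3)) = 3*((29 + a)*(-3 - 3)) = 3*((29 + a)*(-6)) = 3*(-174 - 6*a) = -522 - 18*a)
(-3255 - 818)*(-294/o(-13) + 1442/(-307)) = (-3255 - 818)*(-294/(-522 - 18*(-13)) + 1442/(-307)) = -4073*(-294/(-522 + 234) + 1442*(-1/307)) = -4073*(-294/(-288) - 1442/307) = -4073*(-294*(-1/288) - 1442/307) = -4073*(49/48 - 1442/307) = -4073*(-54173/14736) = 220646629/14736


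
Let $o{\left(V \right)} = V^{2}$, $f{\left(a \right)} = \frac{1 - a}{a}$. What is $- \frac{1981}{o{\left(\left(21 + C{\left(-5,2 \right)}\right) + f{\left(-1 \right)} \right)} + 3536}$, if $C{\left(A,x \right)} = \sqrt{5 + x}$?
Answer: $- \frac{1933456}{3807777} + \frac{37639 \sqrt{7}}{7615554} \approx -0.49469$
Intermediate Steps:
$f{\left(a \right)} = \frac{1 - a}{a}$
$- \frac{1981}{o{\left(\left(21 + C{\left(-5,2 \right)}\right) + f{\left(-1 \right)} \right)} + 3536} = - \frac{1981}{\left(\left(21 + \sqrt{5 + 2}\right) + \frac{1 - -1}{-1}\right)^{2} + 3536} = - \frac{1981}{\left(\left(21 + \sqrt{7}\right) - \left(1 + 1\right)\right)^{2} + 3536} = - \frac{1981}{\left(\left(21 + \sqrt{7}\right) - 2\right)^{2} + 3536} = - \frac{1981}{\left(19 + \sqrt{7}\right)^{2} + 3536} = - \frac{1981}{3536 + \left(19 + \sqrt{7}\right)^{2}}$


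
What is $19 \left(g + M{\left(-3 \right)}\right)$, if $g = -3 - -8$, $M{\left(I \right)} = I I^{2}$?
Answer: $-418$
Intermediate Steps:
$M{\left(I \right)} = I^{3}$
$g = 5$ ($g = -3 + 8 = 5$)
$19 \left(g + M{\left(-3 \right)}\right) = 19 \left(5 + \left(-3\right)^{3}\right) = 19 \left(5 - 27\right) = 19 \left(-22\right) = -418$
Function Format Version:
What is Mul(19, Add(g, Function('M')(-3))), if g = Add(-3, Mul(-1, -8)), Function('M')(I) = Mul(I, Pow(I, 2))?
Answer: -418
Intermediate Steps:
Function('M')(I) = Pow(I, 3)
g = 5 (g = Add(-3, 8) = 5)
Mul(19, Add(g, Function('M')(-3))) = Mul(19, Add(5, Pow(-3, 3))) = Mul(19, Add(5, -27)) = Mul(19, -22) = -418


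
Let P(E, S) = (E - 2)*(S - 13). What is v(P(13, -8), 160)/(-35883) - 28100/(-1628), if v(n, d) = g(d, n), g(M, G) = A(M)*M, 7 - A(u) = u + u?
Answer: 272460635/14604381 ≈ 18.656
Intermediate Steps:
A(u) = 7 - 2*u (A(u) = 7 - (u + u) = 7 - 2*u)
g(M, G) = M*(7 - 2*M) (g(M, G) = (7 - 2*M)*M = M*(7 - 2*M))
P(E, S) = (-13 + S)*(-2 + E) (P(E, S) = (-2 + E)*(-13 + S) = (-13 + S)*(-2 + E))
v(n, d) = d*(7 - 2*d)
v(P(13, -8), 160)/(-35883) - 28100/(-1628) = (160*(7 - 2*160))/(-35883) - 28100/(-1628) = (160*(7 - 320))*(-1/35883) - 28100*(-1/1628) = (160*(-313))*(-1/35883) + 7025/407 = -50080*(-1/35883) + 7025/407 = 50080/35883 + 7025/407 = 272460635/14604381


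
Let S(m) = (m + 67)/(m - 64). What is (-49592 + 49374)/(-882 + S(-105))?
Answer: 18421/74510 ≈ 0.24723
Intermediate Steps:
S(m) = (67 + m)/(-64 + m)
(-49592 + 49374)/(-882 + S(-105)) = (-49592 + 49374)/(-882 + (67 - 105)/(-64 - 105)) = -218/(-882 - 38/(-169)) = -218/(-882 - 1/169*(-38)) = -218/(-882 + 38/169) = -218/(-149020/169) = -218*(-169/149020) = 18421/74510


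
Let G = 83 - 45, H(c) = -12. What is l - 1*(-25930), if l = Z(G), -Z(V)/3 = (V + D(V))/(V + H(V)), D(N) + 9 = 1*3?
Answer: 337042/13 ≈ 25926.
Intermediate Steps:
D(N) = -6 (D(N) = -9 + 1*3 = -9 + 3 = -6)
G = 38
Z(V) = -3*(-6 + V)/(-12 + V) (Z(V) = -3*(V - 6)/(V - 12) = -3*(-6 + V)/(-12 + V))
l = -48/13 (l = 3*(6 - 1*38)/(-12 + 38) = 3*(6 - 38)/26 = 3*(1/26)*(-32) = -48/13 ≈ -3.6923)
l - 1*(-25930) = -48/13 - 1*(-25930) = -48/13 + 25930 = 337042/13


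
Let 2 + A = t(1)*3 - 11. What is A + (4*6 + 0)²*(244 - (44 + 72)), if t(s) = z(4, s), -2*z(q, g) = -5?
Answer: 147445/2 ≈ 73723.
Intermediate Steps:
z(q, g) = 5/2 (z(q, g) = -½*(-5) = 5/2)
t(s) = 5/2
A = -11/2 (A = -2 + ((5/2)*3 - 11) = -2 + (15/2 - 11) = -2 - 7/2 = -11/2 ≈ -5.5000)
A + (4*6 + 0)²*(244 - (44 + 72)) = -11/2 + (4*6 + 0)²*(244 - (44 + 72)) = -11/2 + (24 + 0)²*(244 - 1*116) = -11/2 + 24²*(244 - 116) = -11/2 + 576*128 = -11/2 + 73728 = 147445/2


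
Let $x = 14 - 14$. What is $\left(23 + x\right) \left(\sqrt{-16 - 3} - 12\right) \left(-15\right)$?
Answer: $4140 - 345 i \sqrt{19} \approx 4140.0 - 1503.8 i$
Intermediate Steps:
$x = 0$ ($x = 14 - 14 = 0$)
$\left(23 + x\right) \left(\sqrt{-16 - 3} - 12\right) \left(-15\right) = \left(23 + 0\right) \left(\sqrt{-16 - 3} - 12\right) \left(-15\right) = 23 \left(\sqrt{-19} - 12\right) \left(-15\right) = 23 \left(i \sqrt{19} - 12\right) \left(-15\right) = 23 \left(-12 + i \sqrt{19}\right) \left(-15\right) = \left(-276 + 23 i \sqrt{19}\right) \left(-15\right) = 4140 - 345 i \sqrt{19}$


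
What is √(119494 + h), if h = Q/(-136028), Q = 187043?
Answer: √552761435225523/68014 ≈ 345.68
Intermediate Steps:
h = -187043/136028 (h = 187043/(-136028) = 187043*(-1/136028) = -187043/136028 ≈ -1.3750)
√(119494 + h) = √(119494 - 187043/136028) = √(16254342789/136028) = √552761435225523/68014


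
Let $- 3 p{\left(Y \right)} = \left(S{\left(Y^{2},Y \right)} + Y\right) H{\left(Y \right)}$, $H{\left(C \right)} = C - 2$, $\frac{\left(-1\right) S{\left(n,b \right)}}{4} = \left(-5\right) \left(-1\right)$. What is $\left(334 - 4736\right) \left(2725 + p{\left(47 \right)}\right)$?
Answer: $-10212640$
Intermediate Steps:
$S{\left(n,b \right)} = -20$ ($S{\left(n,b \right)} = - 4 \left(\left(-5\right) \left(-1\right)\right) = \left(-4\right) 5 = -20$)
$H{\left(C \right)} = -2 + C$ ($H{\left(C \right)} = C - 2 = -2 + C$)
$p{\left(Y \right)} = - \frac{\left(-20 + Y\right) \left(-2 + Y\right)}{3}$
$\left(334 - 4736\right) \left(2725 + p{\left(47 \right)}\right) = \left(334 - 4736\right) \left(2725 - \frac{\left(-20 + 47\right) \left(-2 + 47\right)}{3}\right) = - 4402 \left(2725 - 9 \cdot 45\right) = - 4402 \left(2725 - 405\right) = \left(-4402\right) 2320 = -10212640$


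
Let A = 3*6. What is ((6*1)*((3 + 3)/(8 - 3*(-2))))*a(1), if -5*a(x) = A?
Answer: -324/35 ≈ -9.2571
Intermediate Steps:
A = 18
a(x) = -18/5 (a(x) = -⅕*18 = -18/5)
((6*1)*((3 + 3)/(8 - 3*(-2))))*a(1) = ((6*1)*((3 + 3)/(8 - 3*(-2))))*(-18/5) = (6*(6/(8 + 6)))*(-18/5) = (6*(6/14))*(-18/5) = (6*(6*(1/14)))*(-18/5) = (6*(3/7))*(-18/5) = (18/7)*(-18/5) = -324/35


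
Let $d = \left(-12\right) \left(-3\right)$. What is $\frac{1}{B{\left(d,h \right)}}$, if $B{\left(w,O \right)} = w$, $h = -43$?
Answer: $\frac{1}{36} \approx 0.027778$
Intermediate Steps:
$d = 36$
$\frac{1}{B{\left(d,h \right)}} = \frac{1}{36}$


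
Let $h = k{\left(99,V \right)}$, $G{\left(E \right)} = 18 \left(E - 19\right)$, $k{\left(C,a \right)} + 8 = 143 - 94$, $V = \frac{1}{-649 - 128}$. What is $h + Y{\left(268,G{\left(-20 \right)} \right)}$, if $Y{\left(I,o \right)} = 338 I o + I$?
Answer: $-63589659$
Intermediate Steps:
$V = - \frac{1}{777}$ ($V = \frac{1}{-777} = - \frac{1}{777} \approx -0.001287$)
$k{\left(C,a \right)} = 41$ ($k{\left(C,a \right)} = -8 + \left(143 - 94\right) = -8 + 49 = 41$)
$G{\left(E \right)} = -342 + 18 E$ ($G{\left(E \right)} = 18 \left(-19 + E\right) = -342 + 18 E$)
$Y{\left(I,o \right)} = I + 338 I o$ ($Y{\left(I,o \right)} = 338 I o + I = I + 338 I o$)
$h = 41$
$h + Y{\left(268,G{\left(-20 \right)} \right)} = 41 + 268 \left(1 + 338 \left(-342 + 18 \left(-20\right)\right)\right) = 41 + 268 \left(1 + 338 \left(-342 - 360\right)\right) = 41 + 268 \left(1 + 338 \left(-702\right)\right) = 41 + 268 \left(1 - 237276\right) = 41 + 268 \left(-237275\right) = 41 - 63589700 = -63589659$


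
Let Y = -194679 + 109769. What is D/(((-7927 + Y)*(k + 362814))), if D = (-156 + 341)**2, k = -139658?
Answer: -34225/20717133572 ≈ -1.6520e-6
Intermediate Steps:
Y = -84910
D = 34225 (D = 185**2 = 34225)
D/(((-7927 + Y)*(k + 362814))) = 34225/(((-7927 - 84910)*(-139658 + 362814))) = 34225/((-92837*223156)) = 34225/(-20717133572) = 34225*(-1/20717133572) = -34225/20717133572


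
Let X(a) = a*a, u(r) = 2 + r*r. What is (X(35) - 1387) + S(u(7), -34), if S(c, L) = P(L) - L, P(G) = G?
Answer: -162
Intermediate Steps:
u(r) = 2 + r²
S(c, L) = 0 (S(c, L) = L - L = 0)
X(a) = a²
(X(35) - 1387) + S(u(7), -34) = (35² - 1387) + 0 = (1225 - 1387) + 0 = -162 + 0 = -162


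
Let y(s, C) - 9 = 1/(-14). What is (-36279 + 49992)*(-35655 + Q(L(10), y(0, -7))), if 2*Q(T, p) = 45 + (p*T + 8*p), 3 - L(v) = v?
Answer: -1954269015/4 ≈ -4.8857e+8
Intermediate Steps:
L(v) = 3 - v
y(s, C) = 125/14 (y(s, C) = 9 + 1/(-14) = 9 - 1/14 = 125/14)
Q(T, p) = 45/2 + 4*p + T*p/2 (Q(T, p) = (45 + (p*T + 8*p))/2 = (45 + (T*p + 8*p))/2 = (45 + (8*p + T*p))/2 = (45 + 8*p + T*p)/2 = 45/2 + 4*p + T*p/2)
(-36279 + 49992)*(-35655 + Q(L(10), y(0, -7))) = (-36279 + 49992)*(-35655 + (45/2 + 4*(125/14) + (½)*(3 - 1*10)*(125/14))) = 13713*(-35655 + (45/2 + 250/7 + (½)*(3 - 10)*(125/14))) = 13713*(-35655 + (45/2 + 250/7 + (½)*(-7)*(125/14))) = 13713*(-35655 + (45/2 + 250/7 - 125/4)) = 13713*(-35655 + 755/28) = 13713*(-997585/28) = -1954269015/4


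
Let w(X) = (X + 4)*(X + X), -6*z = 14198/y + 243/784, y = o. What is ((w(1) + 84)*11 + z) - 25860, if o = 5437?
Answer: -634953489671/25575648 ≈ -24827.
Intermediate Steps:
y = 5437
z = -12452423/25575648 (z = -(14198/5437 + 243/784)/6 = -⅙*12452423/4262608 = -12452423/25575648 ≈ -0.48689)
w(X) = 2*X*(4 + X) (w(X) = (4 + X)*(2*X) = 2*X*(4 + X))
((w(1) + 84)*11 + z) - 25860 = ((2*1*(4 + 1) + 84)*11 - 12452423/25575648) - 25860 = ((2*1*5 + 84)*11 - 12452423/25575648) - 25860 = ((10 + 84)*11 - 12452423/25575648) - 25860 = (94*11 - 12452423/25575648) - 25860 = (1034 - 12452423/25575648) - 25860 = 26432767609/25575648 - 25860 = -634953489671/25575648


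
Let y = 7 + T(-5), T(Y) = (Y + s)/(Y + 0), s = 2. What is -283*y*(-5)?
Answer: 10754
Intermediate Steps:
T(Y) = (2 + Y)/Y (T(Y) = (Y + 2)/(Y + 0) = (2 + Y)/Y)
y = 38/5 (y = 7 + (2 - 5)/(-5) = 7 - ⅕*(-3) = 7 + ⅗ = 38/5 ≈ 7.6000)
-283*y*(-5) = -283*38/5*(-5) = -10754/5*(-5) = 10754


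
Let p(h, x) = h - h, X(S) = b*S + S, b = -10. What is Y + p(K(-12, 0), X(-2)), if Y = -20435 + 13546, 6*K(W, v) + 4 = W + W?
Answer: -6889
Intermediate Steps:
K(W, v) = -⅔ + W/3 (K(W, v) = -⅔ + (W + W)/6 = -⅔ + (2*W)/6 = -⅔ + W/3)
X(S) = -9*S (X(S) = -10*S + S = -9*S)
Y = -6889
p(h, x) = 0
Y + p(K(-12, 0), X(-2)) = -6889 + 0 = -6889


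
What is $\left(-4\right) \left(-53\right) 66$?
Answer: $13992$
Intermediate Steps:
$\left(-4\right) \left(-53\right) 66 = 212 \cdot 66 = 13992$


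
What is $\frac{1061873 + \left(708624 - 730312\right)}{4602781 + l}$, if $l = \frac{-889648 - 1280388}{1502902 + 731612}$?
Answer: $\frac{1162153972545}{5142488206699} \approx 0.22599$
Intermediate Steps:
$l = - \frac{1085018}{1117257}$ ($l = - \frac{2170036}{2234514} = \left(-2170036\right) \frac{1}{2234514} = - \frac{1085018}{1117257} \approx -0.97114$)
$\frac{1061873 + \left(708624 - 730312\right)}{4602781 + l} = \frac{1061873 + \left(708624 - 730312\right)}{4602781 - \frac{1085018}{1117257}} = \frac{1061873 - 21688}{\frac{5142488206699}{1117257}} = 1040185 \cdot \frac{1117257}{5142488206699} = \frac{1162153972545}{5142488206699}$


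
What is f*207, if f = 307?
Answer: 63549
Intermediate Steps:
f*207 = 307*207 = 63549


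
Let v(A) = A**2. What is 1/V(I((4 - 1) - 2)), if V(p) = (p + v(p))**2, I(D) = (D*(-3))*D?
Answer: 1/36 ≈ 0.027778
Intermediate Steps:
I(D) = -3*D**2 (I(D) = (-3*D)*D = -3*D**2)
V(p) = (p + p**2)**2
1/V(I((4 - 1) - 2)) = 1/((-3*((4 - 1) - 2)**2)**2*(1 - 3*((4 - 1) - 2)**2)**2) = 1/((-3*(3 - 2)**2)**2*(1 - 3*(3 - 2)**2)**2) = 1/((-3*1**2)**2*(1 - 3*1**2)**2) = 1/((-3*1)**2*(1 - 3*1)**2) = 1/((-3)**2*(1 - 3)**2) = 1/(9*(-2)**2) = 1/(9*4) = 1/36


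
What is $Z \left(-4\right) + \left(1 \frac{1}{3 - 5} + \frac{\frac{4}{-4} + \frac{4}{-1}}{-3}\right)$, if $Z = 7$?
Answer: $- \frac{161}{6} \approx -26.833$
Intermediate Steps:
$Z \left(-4\right) + \left(1 \frac{1}{3 - 5} + \frac{\frac{4}{-4} + \frac{4}{-1}}{-3}\right) = 7 \left(-4\right) + \left(1 \frac{1}{3 - 5} + \frac{\frac{4}{-4} + \frac{4}{-1}}{-3}\right) = -28 + \left(1 \frac{1}{3 - 5} + \left(4 \left(- \frac{1}{4}\right) + 4 \left(-1\right)\right) \left(- \frac{1}{3}\right)\right) = -28 + \left(1 \frac{1}{-2} + \left(-1 - 4\right) \left(- \frac{1}{3}\right)\right) = -28 + \left(1 \left(- \frac{1}{2}\right) - - \frac{5}{3}\right) = -28 + \left(- \frac{1}{2} + \frac{5}{3}\right) = -28 + \frac{7}{6} = - \frac{161}{6}$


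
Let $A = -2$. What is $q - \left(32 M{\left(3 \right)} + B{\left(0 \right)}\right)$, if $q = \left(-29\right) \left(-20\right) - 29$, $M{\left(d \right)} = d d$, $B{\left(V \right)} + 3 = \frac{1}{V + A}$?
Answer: $\frac{533}{2} \approx 266.5$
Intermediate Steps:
$B{\left(V \right)} = -3 + \frac{1}{-2 + V}$ ($B{\left(V \right)} = -3 + \frac{1}{V - 2} = -3 + \frac{1}{-2 + V}$)
$M{\left(d \right)} = d^{2}$
$q = 551$ ($q = 580 - 29 = 551$)
$q - \left(32 M{\left(3 \right)} + B{\left(0 \right)}\right) = 551 - \left(32 \cdot 3^{2} + \frac{7 - 0}{-2 + 0}\right) = 551 - \left(32 \cdot 9 + \frac{7 + 0}{-2}\right) = 551 - \left(288 - \frac{7}{2}\right) = 551 - \frac{569}{2} = \frac{533}{2}$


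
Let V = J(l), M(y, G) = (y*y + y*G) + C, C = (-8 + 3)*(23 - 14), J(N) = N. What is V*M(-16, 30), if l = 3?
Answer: -807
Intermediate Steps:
C = -45 (C = -5*9 = -45)
M(y, G) = -45 + y² + G*y (M(y, G) = (y*y + y*G) - 45 = (y² + G*y) - 45 = -45 + y² + G*y)
V = 3
V*M(-16, 30) = 3*(-45 + (-16)² + 30*(-16)) = 3*(-45 + 256 - 480) = 3*(-269) = -807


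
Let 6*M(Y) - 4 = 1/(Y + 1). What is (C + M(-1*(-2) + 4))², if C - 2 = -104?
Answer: 18105025/1764 ≈ 10264.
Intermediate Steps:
C = -102 (C = 2 - 104 = -102)
M(Y) = ⅔ + 1/(6*(1 + Y)) (M(Y) = ⅔ + 1/(6*(Y + 1)) = ⅔ + 1/(6*(1 + Y)))
(C + M(-1*(-2) + 4))² = (-102 + (5 + 4*(-1*(-2) + 4))/(6*(1 + (-1*(-2) + 4))))² = (-102 + (5 + 4*(2 + 4))/(6*(1 + (2 + 4))))² = (-102 + (5 + 4*6)/(6*(1 + 6)))² = (-102 + (⅙)*(5 + 24)/7)² = (-102 + (⅙)*(⅐)*29)² = (-102 + 29/42)² = (-4255/42)² = 18105025/1764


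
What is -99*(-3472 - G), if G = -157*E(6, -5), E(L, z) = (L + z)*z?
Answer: 421443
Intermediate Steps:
E(L, z) = z*(L + z)
G = 785 (G = -(-785)*(6 - 5) = -(-785) = -157*(-5) = 785)
-99*(-3472 - G) = -99*(-3472 - 1*785) = -99*(-3472 - 785) = -99*(-4257) = 421443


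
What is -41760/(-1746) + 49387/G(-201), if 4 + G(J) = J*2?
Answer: -132711/1358 ≈ -97.725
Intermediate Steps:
G(J) = -4 + 2*J (G(J) = -4 + J*2 = -4 + 2*J)
-41760/(-1746) + 49387/G(-201) = -41760/(-1746) + 49387/(-4 + 2*(-201)) = -41760*(-1/1746) + 49387/(-4 - 402) = 2320/97 + 49387/(-406) = 2320/97 + 49387*(-1/406) = 2320/97 - 1703/14 = -132711/1358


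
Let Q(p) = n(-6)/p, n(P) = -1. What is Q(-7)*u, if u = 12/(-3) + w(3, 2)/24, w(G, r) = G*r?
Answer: -15/28 ≈ -0.53571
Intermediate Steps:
Q(p) = -1/p
u = -15/4 (u = 12/(-3) + (3*2)/24 = 12*(-⅓) + 6*(1/24) = -4 + ¼ = -15/4 ≈ -3.7500)
Q(-7)*u = -1/(-7)*(-15/4) = -1*(-⅐)*(-15/4) = (⅐)*(-15/4) = -15/28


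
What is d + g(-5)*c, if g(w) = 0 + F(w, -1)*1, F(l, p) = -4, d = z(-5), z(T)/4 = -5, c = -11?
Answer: 24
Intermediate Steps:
z(T) = -20 (z(T) = 4*(-5) = -20)
d = -20
g(w) = -4 (g(w) = 0 - 4*1 = 0 - 4 = -4)
d + g(-5)*c = -20 - 4*(-11) = -20 + 44 = 24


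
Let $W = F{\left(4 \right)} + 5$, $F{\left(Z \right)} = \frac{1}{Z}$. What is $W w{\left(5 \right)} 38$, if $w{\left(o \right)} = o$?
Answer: $\frac{1995}{2} \approx 997.5$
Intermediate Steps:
$W = \frac{21}{4}$ ($W = \frac{1}{4} + 5 = \frac{21}{4} \approx 5.25$)
$W w{\left(5 \right)} 38 = \frac{21}{4} \cdot 5 \cdot 38 = \frac{105}{4} \cdot 38 = \frac{1995}{2}$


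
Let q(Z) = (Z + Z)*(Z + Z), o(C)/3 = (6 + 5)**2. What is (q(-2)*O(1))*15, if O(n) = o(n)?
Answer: 87120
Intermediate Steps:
o(C) = 363 (o(C) = 3*(6 + 5)**2 = 3*11**2 = 3*121 = 363)
q(Z) = 4*Z**2 (q(Z) = (2*Z)*(2*Z) = 4*Z**2)
O(n) = 363
(q(-2)*O(1))*15 = ((4*(-2)**2)*363)*15 = ((4*4)*363)*15 = (16*363)*15 = 5808*15 = 87120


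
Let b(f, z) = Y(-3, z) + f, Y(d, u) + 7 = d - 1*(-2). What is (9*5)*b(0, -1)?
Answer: -360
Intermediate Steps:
Y(d, u) = -5 + d (Y(d, u) = -7 + (d - 1*(-2)) = -7 + (d + 2) = -7 + (2 + d) = -5 + d)
b(f, z) = -8 + f (b(f, z) = (-5 - 3) + f = -8 + f)
(9*5)*b(0, -1) = (9*5)*(-8 + 0) = 45*(-8) = -360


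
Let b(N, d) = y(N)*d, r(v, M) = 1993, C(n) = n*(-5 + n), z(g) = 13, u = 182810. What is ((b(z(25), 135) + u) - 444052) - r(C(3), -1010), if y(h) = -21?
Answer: -266070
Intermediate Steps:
b(N, d) = -21*d
((b(z(25), 135) + u) - 444052) - r(C(3), -1010) = ((-21*135 + 182810) - 444052) - 1*1993 = ((-2835 + 182810) - 444052) - 1993 = (179975 - 444052) - 1993 = -264077 - 1993 = -266070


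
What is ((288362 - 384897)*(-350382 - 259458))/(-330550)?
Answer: -107038008/601 ≈ -1.7810e+5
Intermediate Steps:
((288362 - 384897)*(-350382 - 259458))/(-330550) = -96535*(-609840)*(-1/330550) = 58870904400*(-1/330550) = -107038008/601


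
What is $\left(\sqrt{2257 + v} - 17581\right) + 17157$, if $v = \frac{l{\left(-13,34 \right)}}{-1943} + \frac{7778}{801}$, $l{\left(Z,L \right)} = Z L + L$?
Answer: $-424 + \frac{\sqrt{610104719339251}}{518781} \approx -376.39$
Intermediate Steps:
$l{\left(Z,L \right)} = L + L Z$ ($l{\left(Z,L \right)} = L Z + L = L + L Z$)
$v = \frac{15439462}{1556343}$ ($v = \frac{34 \left(1 - 13\right)}{-1943} + \frac{7778}{801} = 34 \left(-12\right) \left(- \frac{1}{1943}\right) + 7778 \cdot \frac{1}{801} = \left(-408\right) \left(- \frac{1}{1943}\right) + \frac{7778}{801} = \frac{408}{1943} + \frac{7778}{801} = \frac{15439462}{1556343} \approx 9.9203$)
$\left(\sqrt{2257 + v} - 17581\right) + 17157 = \left(\sqrt{2257 + \frac{15439462}{1556343}} - 17581\right) + 17157 = \left(\sqrt{\frac{3528105613}{1556343}} - 17581\right) + 17157 = \left(\frac{\sqrt{610104719339251}}{518781} - 17581\right) + 17157 = \left(-17581 + \frac{\sqrt{610104719339251}}{518781}\right) + 17157 = -424 + \frac{\sqrt{610104719339251}}{518781}$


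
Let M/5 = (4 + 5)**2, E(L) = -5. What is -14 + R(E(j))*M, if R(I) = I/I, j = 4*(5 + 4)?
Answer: 391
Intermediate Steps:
j = 36 (j = 4*9 = 36)
R(I) = 1
M = 405 (M = 5*(4 + 5)**2 = 5*9**2 = 5*81 = 405)
-14 + R(E(j))*M = -14 + 1*405 = -14 + 405 = 391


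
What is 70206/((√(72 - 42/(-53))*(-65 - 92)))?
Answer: -11701*√204474/100951 ≈ -52.412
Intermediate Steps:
70206/((√(72 - 42/(-53))*(-65 - 92))) = 70206/((√(72 - 42*(-1/53))*(-157))) = 70206/((√(72 + 42/53)*(-157))) = 70206/((√(3858/53)*(-157))) = 70206/(((√204474/53)*(-157))) = 70206/((-157*√204474/53)) = 70206*(-√204474/605706) = -11701*√204474/100951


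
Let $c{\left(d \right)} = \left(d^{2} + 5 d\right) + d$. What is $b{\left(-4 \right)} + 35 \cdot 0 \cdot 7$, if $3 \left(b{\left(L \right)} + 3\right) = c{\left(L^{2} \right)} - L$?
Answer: $\frac{347}{3} \approx 115.67$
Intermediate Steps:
$c{\left(d \right)} = d^{2} + 6 d$
$b{\left(L \right)} = -3 - \frac{L}{3} + \frac{L^{2} \left(6 + L^{2}\right)}{3}$ ($b{\left(L \right)} = -3 + \frac{L^{2} \left(6 + L^{2}\right) - L}{3} = -3 + \frac{- L + L^{2} \left(6 + L^{2}\right)}{3} = -3 + \left(- \frac{L}{3} + \frac{L^{2} \left(6 + L^{2}\right)}{3}\right) = -3 - \frac{L}{3} + \frac{L^{2} \left(6 + L^{2}\right)}{3}$)
$b{\left(-4 \right)} + 35 \cdot 0 \cdot 7 = \left(-3 - - \frac{4}{3} + \frac{\left(-4\right)^{2} \left(6 + \left(-4\right)^{2}\right)}{3}\right) + 35 \cdot 0 \cdot 7 = \left(-3 + \frac{4}{3} + \frac{1}{3} \cdot 16 \left(6 + 16\right)\right) + 35 \cdot 0 = \left(-3 + \frac{4}{3} + \frac{1}{3} \cdot 16 \cdot 22\right) + 0 = \left(-3 + \frac{4}{3} + \frac{352}{3}\right) + 0 = \frac{347}{3} + 0 = \frac{347}{3}$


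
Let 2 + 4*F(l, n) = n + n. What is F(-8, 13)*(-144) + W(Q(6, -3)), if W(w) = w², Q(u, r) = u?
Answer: -828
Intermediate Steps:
F(l, n) = -½ + n/2 (F(l, n) = -½ + (n + n)/4 = -½ + (2*n)/4 = -½ + n/2)
F(-8, 13)*(-144) + W(Q(6, -3)) = (-½ + (½)*13)*(-144) + 6² = (-½ + 13/2)*(-144) + 36 = 6*(-144) + 36 = -864 + 36 = -828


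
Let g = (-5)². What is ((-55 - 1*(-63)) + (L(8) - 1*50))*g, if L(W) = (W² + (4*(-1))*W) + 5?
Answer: -125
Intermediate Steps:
L(W) = 5 + W² - 4*W (L(W) = (W² - 4*W) + 5 = 5 + W² - 4*W)
g = 25
((-55 - 1*(-63)) + (L(8) - 1*50))*g = ((-55 - 1*(-63)) + ((5 + 8² - 4*8) - 1*50))*25 = ((-55 + 63) + ((5 + 64 - 32) - 50))*25 = (8 + (37 - 50))*25 = (8 - 13)*25 = -5*25 = -125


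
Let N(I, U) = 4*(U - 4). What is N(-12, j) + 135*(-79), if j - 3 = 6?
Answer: -10645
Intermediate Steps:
j = 9 (j = 3 + 6 = 9)
N(I, U) = -16 + 4*U (N(I, U) = 4*(-4 + U) = -16 + 4*U)
N(-12, j) + 135*(-79) = (-16 + 4*9) + 135*(-79) = (-16 + 36) - 10665 = 20 - 10665 = -10645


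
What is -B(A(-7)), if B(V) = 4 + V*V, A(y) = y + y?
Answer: -200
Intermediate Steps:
A(y) = 2*y
B(V) = 4 + V**2
-B(A(-7)) = -(4 + (2*(-7))**2) = -(4 + (-14)**2) = -(4 + 196) = -1*200 = -200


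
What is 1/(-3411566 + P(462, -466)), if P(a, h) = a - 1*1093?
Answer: -1/3412197 ≈ -2.9307e-7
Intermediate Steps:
P(a, h) = -1093 + a (P(a, h) = a - 1093 = -1093 + a)
1/(-3411566 + P(462, -466)) = 1/(-3411566 + (-1093 + 462)) = 1/(-3411566 - 631) = 1/(-3412197) = -1/3412197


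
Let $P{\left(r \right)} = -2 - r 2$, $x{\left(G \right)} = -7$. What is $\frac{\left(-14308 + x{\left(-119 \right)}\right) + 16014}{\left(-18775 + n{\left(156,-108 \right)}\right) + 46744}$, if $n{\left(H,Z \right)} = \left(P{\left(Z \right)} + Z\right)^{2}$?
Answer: $\frac{1699}{39205} \approx 0.043336$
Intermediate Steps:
$P{\left(r \right)} = -2 - 2 r$
$n{\left(H,Z \right)} = \left(-2 - Z\right)^{2}$ ($n{\left(H,Z \right)} = \left(\left(-2 - 2 Z\right) + Z\right)^{2} = \left(-2 - Z\right)^{2}$)
$\frac{\left(-14308 + x{\left(-119 \right)}\right) + 16014}{\left(-18775 + n{\left(156,-108 \right)}\right) + 46744} = \frac{\left(-14308 - 7\right) + 16014}{\left(-18775 + \left(2 - 108\right)^{2}\right) + 46744} = \frac{-14315 + 16014}{\left(-18775 + \left(-106\right)^{2}\right) + 46744} = \frac{1699}{\left(-18775 + 11236\right) + 46744} = \frac{1699}{-7539 + 46744} = \frac{1699}{39205}$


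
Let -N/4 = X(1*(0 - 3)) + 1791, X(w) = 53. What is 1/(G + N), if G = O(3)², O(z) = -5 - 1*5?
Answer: -1/7276 ≈ -0.00013744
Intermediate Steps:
O(z) = -10 (O(z) = -5 - 5 = -10)
G = 100 (G = (-10)² = 100)
N = -7376 (N = -4*(53 + 1791) = -4*1844 = -7376)
1/(G + N) = 1/(100 - 7376) = 1/(-7276) = -1/7276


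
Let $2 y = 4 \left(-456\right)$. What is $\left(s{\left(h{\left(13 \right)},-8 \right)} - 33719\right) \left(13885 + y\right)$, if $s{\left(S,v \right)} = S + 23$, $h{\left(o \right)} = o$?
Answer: $-436969559$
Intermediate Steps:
$y = -912$ ($y = \frac{4 \left(-456\right)}{2} = \frac{1}{2} \left(-1824\right) = -912$)
$s{\left(S,v \right)} = 23 + S$
$\left(s{\left(h{\left(13 \right)},-8 \right)} - 33719\right) \left(13885 + y\right) = \left(\left(23 + 13\right) - 33719\right) \left(13885 - 912\right) = \left(36 - 33719\right) 12973 = \left(-33683\right) 12973 = -436969559$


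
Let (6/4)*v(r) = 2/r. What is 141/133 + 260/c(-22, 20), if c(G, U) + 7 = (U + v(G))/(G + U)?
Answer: -7587/532 ≈ -14.261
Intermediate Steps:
v(r) = 4/(3*r) (v(r) = 2*(2/r)/3 = 4/(3*r))
c(G, U) = -7 + (U + 4/(3*G))/(G + U)
141/133 + 260/c(-22, 20) = 141/133 + 260/(((4/3 - 1*(-22)*(6*20 + 7*(-22)))/((-22)*(-22 + 20)))) = 141*(1/133) + 260/((-1/22*(4/3 - 1*(-22)*(120 - 154))/(-2))) = 141/133 + 260/((-1/22*(-½)*(4/3 - 1*(-22)*(-34)))) = 141/133 + 260/((-1/22*(-½)*(4/3 - 748))) = 141/133 + 260/((-1/22*(-½)*(-2240/3))) = 141/133 + 260/(-560/33) = 141/133 + 260*(-33/560) = 141/133 - 429/28 = -7587/532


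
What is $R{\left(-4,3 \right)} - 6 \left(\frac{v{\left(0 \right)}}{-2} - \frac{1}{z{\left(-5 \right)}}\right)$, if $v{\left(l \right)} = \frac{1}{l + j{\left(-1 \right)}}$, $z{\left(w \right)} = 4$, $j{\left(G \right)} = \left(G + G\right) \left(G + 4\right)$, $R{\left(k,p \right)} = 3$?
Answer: $4$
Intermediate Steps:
$j{\left(G \right)} = 2 G \left(4 + G\right)$
$v{\left(l \right)} = \frac{1}{-6 + l}$ ($v{\left(l \right)} = \frac{1}{l + 2 \left(-1\right) \left(4 - 1\right)} = \frac{1}{l + 2 \left(-1\right) 3} = \frac{1}{l - 6} = \frac{1}{-6 + l}$)
$R{\left(-4,3 \right)} - 6 \left(\frac{v{\left(0 \right)}}{-2} - \frac{1}{z{\left(-5 \right)}}\right) = 3 - 6 \left(\frac{1}{\left(-6 + 0\right) \left(-2\right)} - \frac{1}{4}\right) = 3 - 6 \left(\frac{1}{-6} \left(- \frac{1}{2}\right) - \frac{1}{4}\right) = 3 - 6 \left(\left(- \frac{1}{6}\right) \left(- \frac{1}{2}\right) - \frac{1}{4}\right) = 3 - 6 \left(\frac{1}{12} - \frac{1}{4}\right) = 3 - -1 = 3 + 1 = 4$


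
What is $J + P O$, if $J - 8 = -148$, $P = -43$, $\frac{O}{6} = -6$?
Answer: $1408$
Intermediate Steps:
$O = -36$ ($O = 6 \left(-6\right) = -36$)
$J = -140$ ($J = 8 - 148 = -140$)
$J + P O = -140 - -1548 = -140 + 1548 = 1408$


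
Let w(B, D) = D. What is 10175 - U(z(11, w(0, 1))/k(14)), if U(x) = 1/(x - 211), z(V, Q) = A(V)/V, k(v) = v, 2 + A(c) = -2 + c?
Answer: 47222197/4641 ≈ 10175.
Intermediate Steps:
A(c) = -4 + c (A(c) = -2 + (-2 + c) = -4 + c)
z(V, Q) = (-4 + V)/V
U(x) = 1/(-211 + x)
10175 - U(z(11, w(0, 1))/k(14)) = 10175 - 1/(-211 + ((-4 + 11)/11)/14) = 10175 - 1/(-211 + ((1/11)*7)*(1/14)) = 10175 - 1/(-211 + (7/11)*(1/14)) = 10175 - 1/(-211 + 1/22) = 10175 - 1/(-4641/22) = 10175 - 1*(-22/4641) = 10175 + 22/4641 = 47222197/4641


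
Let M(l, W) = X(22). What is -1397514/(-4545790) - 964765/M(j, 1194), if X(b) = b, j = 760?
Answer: -2192794172021/50003690 ≈ -43853.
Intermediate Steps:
M(l, W) = 22
-1397514/(-4545790) - 964765/M(j, 1194) = -1397514/(-4545790) - 964765/22 = -1397514*(-1/4545790) - 964765*1/22 = 698757/2272895 - 964765/22 = -2192794172021/50003690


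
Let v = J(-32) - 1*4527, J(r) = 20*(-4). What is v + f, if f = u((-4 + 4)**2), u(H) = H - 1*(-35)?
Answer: -4572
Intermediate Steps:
J(r) = -80
u(H) = 35 + H (u(H) = H + 35 = 35 + H)
f = 35 (f = 35 + (-4 + 4)**2 = 35 + 0**2 = 35 + 0 = 35)
v = -4607 (v = -80 - 1*4527 = -80 - 4527 = -4607)
v + f = -4607 + 35 = -4572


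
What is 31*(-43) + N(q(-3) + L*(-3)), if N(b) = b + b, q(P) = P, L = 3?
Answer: -1357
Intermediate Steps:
N(b) = 2*b
31*(-43) + N(q(-3) + L*(-3)) = 31*(-43) + 2*(-3 + 3*(-3)) = -1333 + 2*(-3 - 9) = -1333 + 2*(-12) = -1333 - 24 = -1357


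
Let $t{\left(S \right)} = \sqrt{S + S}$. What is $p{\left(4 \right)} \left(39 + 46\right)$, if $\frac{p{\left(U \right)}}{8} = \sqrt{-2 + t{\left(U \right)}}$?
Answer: $680 \sqrt{-2 + 2 \sqrt{2}} \approx 618.92$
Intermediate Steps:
$t{\left(S \right)} = \sqrt{2} \sqrt{S}$ ($t{\left(S \right)} = \sqrt{2 S} = \sqrt{2} \sqrt{S}$)
$p{\left(U \right)} = 8 \sqrt{-2 + \sqrt{2} \sqrt{U}}$
$p{\left(4 \right)} \left(39 + 46\right) = 8 \sqrt{-2 + \sqrt{2} \sqrt{4}} \left(39 + 46\right) = 8 \sqrt{-2 + \sqrt{2} \cdot 2} \cdot 85 = 8 \sqrt{-2 + 2 \sqrt{2}} \cdot 85 = 680 \sqrt{-2 + 2 \sqrt{2}}$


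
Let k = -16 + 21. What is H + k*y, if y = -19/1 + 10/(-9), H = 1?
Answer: -896/9 ≈ -99.556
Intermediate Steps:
k = 5
y = -181/9 (y = -19*1 + 10*(-⅑) = -19 - 10/9 = -181/9 ≈ -20.111)
H + k*y = 1 + 5*(-181/9) = 1 - 905/9 = -896/9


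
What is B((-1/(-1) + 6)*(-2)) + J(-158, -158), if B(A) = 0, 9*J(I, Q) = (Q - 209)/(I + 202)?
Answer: -367/396 ≈ -0.92677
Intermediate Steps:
J(I, Q) = (-209 + Q)/(9*(202 + I)) (J(I, Q) = ((Q - 209)/(I + 202))/9 = ((-209 + Q)/(202 + I))/9 = (-209 + Q)/(9*(202 + I)))
B((-1/(-1) + 6)*(-2)) + J(-158, -158) = 0 + (-209 - 158)/(9*(202 - 158)) = 0 + (1/9)*(-367)/44 = 0 + (1/9)*(1/44)*(-367) = 0 - 367/396 = -367/396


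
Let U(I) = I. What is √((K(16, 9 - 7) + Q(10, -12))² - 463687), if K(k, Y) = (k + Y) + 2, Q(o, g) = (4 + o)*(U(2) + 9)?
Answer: 31*I*√451 ≈ 658.34*I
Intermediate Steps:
Q(o, g) = 44 + 11*o (Q(o, g) = (4 + o)*(2 + 9) = (4 + o)*11 = 44 + 11*o)
K(k, Y) = 2 + Y + k (K(k, Y) = (Y + k) + 2 = 2 + Y + k)
√((K(16, 9 - 7) + Q(10, -12))² - 463687) = √(((2 + (9 - 7) + 16) + (44 + 11*10))² - 463687) = √(((2 + 2 + 16) + (44 + 110))² - 463687) = √((20 + 154)² - 463687) = √(174² - 463687) = √(30276 - 463687) = √(-433411) = 31*I*√451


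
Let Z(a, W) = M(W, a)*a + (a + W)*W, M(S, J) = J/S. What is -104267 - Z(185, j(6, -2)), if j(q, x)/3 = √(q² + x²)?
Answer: -104627 - 20165*√10/12 ≈ -1.0994e+5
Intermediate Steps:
j(q, x) = 3*√(q² + x²)
Z(a, W) = W*(W + a) + a²/W (Z(a, W) = (a/W)*a + (a + W)*W = a²/W + (W + a)*W = a²/W + W*(W + a) = W*(W + a) + a²/W)
-104267 - Z(185, j(6, -2)) = -104267 - (185² + (3*√(6² + (-2)²))²*(3*√(6² + (-2)²) + 185))/(3*√(6² + (-2)²)) = -104267 - (34225 + (3*√(36 + 4))²*(3*√(36 + 4) + 185))/(3*√(36 + 4)) = -104267 - (34225 + (3*√40)²*(3*√40 + 185))/(3*√40) = -104267 - (34225 + (3*(2*√10))²*(3*(2*√10) + 185))/(3*(2*√10)) = -104267 - (34225 + (6*√10)²*(6*√10 + 185))/(6*√10) = -104267 - √10/60*(34225 + 360*(185 + 6*√10)) = -104267 - √10/60*(34225 + (66600 + 2160*√10)) = -104267 - √10/60*(100825 + 2160*√10) = -104267 - √10*(100825 + 2160*√10)/60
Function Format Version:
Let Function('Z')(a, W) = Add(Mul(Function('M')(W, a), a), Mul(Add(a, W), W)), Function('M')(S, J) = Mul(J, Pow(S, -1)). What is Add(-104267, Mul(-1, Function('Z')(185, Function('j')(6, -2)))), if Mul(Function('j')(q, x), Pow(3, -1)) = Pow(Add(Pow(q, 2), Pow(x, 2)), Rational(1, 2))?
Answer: Add(-104627, Mul(Rational(-20165, 12), Pow(10, Rational(1, 2)))) ≈ -1.0994e+5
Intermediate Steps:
Function('j')(q, x) = Mul(3, Pow(Add(Pow(q, 2), Pow(x, 2)), Rational(1, 2)))
Function('Z')(a, W) = Add(Mul(W, Add(W, a)), Mul(Pow(W, -1), Pow(a, 2))) (Function('Z')(a, W) = Add(Mul(Mul(a, Pow(W, -1)), a), Mul(Add(a, W), W)) = Add(Mul(Pow(W, -1), Pow(a, 2)), Mul(Add(W, a), W)) = Add(Mul(Pow(W, -1), Pow(a, 2)), Mul(W, Add(W, a))) = Add(Mul(W, Add(W, a)), Mul(Pow(W, -1), Pow(a, 2))))
Add(-104267, Mul(-1, Function('Z')(185, Function('j')(6, -2)))) = Add(-104267, Mul(-1, Mul(Pow(Mul(3, Pow(Add(Pow(6, 2), Pow(-2, 2)), Rational(1, 2))), -1), Add(Pow(185, 2), Mul(Pow(Mul(3, Pow(Add(Pow(6, 2), Pow(-2, 2)), Rational(1, 2))), 2), Add(Mul(3, Pow(Add(Pow(6, 2), Pow(-2, 2)), Rational(1, 2))), 185)))))) = Add(-104267, Mul(-1, Mul(Pow(Mul(3, Pow(Add(36, 4), Rational(1, 2))), -1), Add(34225, Mul(Pow(Mul(3, Pow(Add(36, 4), Rational(1, 2))), 2), Add(Mul(3, Pow(Add(36, 4), Rational(1, 2))), 185)))))) = Add(-104267, Mul(-1, Mul(Pow(Mul(3, Pow(40, Rational(1, 2))), -1), Add(34225, Mul(Pow(Mul(3, Pow(40, Rational(1, 2))), 2), Add(Mul(3, Pow(40, Rational(1, 2))), 185)))))) = Add(-104267, Mul(-1, Mul(Pow(Mul(3, Mul(2, Pow(10, Rational(1, 2)))), -1), Add(34225, Mul(Pow(Mul(3, Mul(2, Pow(10, Rational(1, 2)))), 2), Add(Mul(3, Mul(2, Pow(10, Rational(1, 2)))), 185)))))) = Add(-104267, Mul(-1, Mul(Pow(Mul(6, Pow(10, Rational(1, 2))), -1), Add(34225, Mul(Pow(Mul(6, Pow(10, Rational(1, 2))), 2), Add(Mul(6, Pow(10, Rational(1, 2))), 185)))))) = Add(-104267, Mul(-1, Mul(Mul(Rational(1, 60), Pow(10, Rational(1, 2))), Add(34225, Mul(360, Add(185, Mul(6, Pow(10, Rational(1, 2))))))))) = Add(-104267, Mul(-1, Mul(Mul(Rational(1, 60), Pow(10, Rational(1, 2))), Add(34225, Add(66600, Mul(2160, Pow(10, Rational(1, 2)))))))) = Add(-104267, Mul(-1, Mul(Mul(Rational(1, 60), Pow(10, Rational(1, 2))), Add(100825, Mul(2160, Pow(10, Rational(1, 2))))))) = Add(-104267, Mul(-1, Mul(Rational(1, 60), Pow(10, Rational(1, 2)), Add(100825, Mul(2160, Pow(10, Rational(1, 2))))))) = Add(-104267, Mul(Rational(-1, 60), Pow(10, Rational(1, 2)), Add(100825, Mul(2160, Pow(10, Rational(1, 2))))))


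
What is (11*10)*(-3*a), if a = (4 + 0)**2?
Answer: -5280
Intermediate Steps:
a = 16 (a = 4**2 = 16)
(11*10)*(-3*a) = (11*10)*(-3*16) = 110*(-48) = -5280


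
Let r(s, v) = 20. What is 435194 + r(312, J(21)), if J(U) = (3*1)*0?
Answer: 435214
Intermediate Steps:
J(U) = 0 (J(U) = 3*0 = 0)
435194 + r(312, J(21)) = 435194 + 20 = 435214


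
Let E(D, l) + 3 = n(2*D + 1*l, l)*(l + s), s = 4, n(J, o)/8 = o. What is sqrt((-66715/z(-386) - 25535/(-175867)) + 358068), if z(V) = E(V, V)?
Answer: sqrt(15410382866372392187941501738)/207454999471 ≈ 598.39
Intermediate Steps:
n(J, o) = 8*o
E(D, l) = -3 + 8*l*(4 + l) (E(D, l) = -3 + (8*l)*(l + 4) = -3 + (8*l)*(4 + l) = -3 + 8*l*(4 + l))
z(V) = -3 + 8*V**2 + 32*V
sqrt((-66715/z(-386) - 25535/(-175867)) + 358068) = sqrt((-66715/(-3 + 8*(-386)**2 + 32*(-386)) - 25535/(-175867)) + 358068) = sqrt((-66715/(-3 + 8*148996 - 12352) - 25535*(-1/175867)) + 358068) = sqrt((-66715/(-3 + 1191968 - 12352) + 25535/175867) + 358068) = sqrt((-66715/1179613 + 25535/175867) + 358068) = sqrt(18388451050/207454999471 + 358068) = sqrt(74283015139033078/207454999471) = sqrt(15410382866372392187941501738)/207454999471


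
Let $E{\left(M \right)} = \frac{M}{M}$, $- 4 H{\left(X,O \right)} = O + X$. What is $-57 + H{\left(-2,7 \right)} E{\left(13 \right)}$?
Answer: $- \frac{233}{4} \approx -58.25$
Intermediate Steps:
$H{\left(X,O \right)} = - \frac{O}{4} - \frac{X}{4}$ ($H{\left(X,O \right)} = - \frac{O + X}{4} = - \frac{O}{4} - \frac{X}{4}$)
$E{\left(M \right)} = 1$
$-57 + H{\left(-2,7 \right)} E{\left(13 \right)} = -57 + \left(\left(- \frac{1}{4}\right) 7 - - \frac{1}{2}\right) 1 = -57 + \left(- \frac{7}{4} + \frac{1}{2}\right) 1 = -57 - \frac{5}{4} = - \frac{233}{4}$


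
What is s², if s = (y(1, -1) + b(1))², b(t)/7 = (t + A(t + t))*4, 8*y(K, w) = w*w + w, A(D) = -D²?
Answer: 49787136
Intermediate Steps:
y(K, w) = w/8 + w²/8 (y(K, w) = (w*w + w)/8 = (w² + w)/8 = (w + w²)/8 = w/8 + w²/8)
b(t) = -112*t² + 28*t (b(t) = 7*((t - (t + t)²)*4) = 7*((t - (2*t)²)*4) = 7*((t - 4*t²)*4) = 7*(-16*t² + 4*t) = -112*t² + 28*t)
s = 7056 (s = ((⅛)*(-1)*(1 - 1) + 28*1*(1 - 4*1))² = ((⅛)*(-1)*0 + 28*1*(1 - 4))² = (0 + 28*1*(-3))² = (0 - 84)² = (-84)² = 7056)
s² = 7056² = 49787136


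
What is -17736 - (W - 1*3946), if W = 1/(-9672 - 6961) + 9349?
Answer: -384870986/16633 ≈ -23139.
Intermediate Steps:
W = 155501916/16633 (W = 1/(-16633) + 9349 = -1/16633 + 9349 = 155501916/16633 ≈ 9349.0)
-17736 - (W - 1*3946) = -17736 - (155501916/16633 - 1*3946) = -17736 - (155501916/16633 - 3946) = -17736 - 1*89868098/16633 = -17736 - 89868098/16633 = -384870986/16633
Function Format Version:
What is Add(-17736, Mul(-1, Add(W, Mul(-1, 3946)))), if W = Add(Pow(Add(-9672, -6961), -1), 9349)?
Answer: Rational(-384870986, 16633) ≈ -23139.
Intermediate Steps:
W = Rational(155501916, 16633) (W = Add(Pow(-16633, -1), 9349) = Add(Rational(-1, 16633), 9349) = Rational(155501916, 16633) ≈ 9349.0)
Add(-17736, Mul(-1, Add(W, Mul(-1, 3946)))) = Add(-17736, Mul(-1, Add(Rational(155501916, 16633), Mul(-1, 3946)))) = Add(-17736, Mul(-1, Add(Rational(155501916, 16633), -3946))) = Add(-17736, Mul(-1, Rational(89868098, 16633))) = Add(-17736, Rational(-89868098, 16633)) = Rational(-384870986, 16633)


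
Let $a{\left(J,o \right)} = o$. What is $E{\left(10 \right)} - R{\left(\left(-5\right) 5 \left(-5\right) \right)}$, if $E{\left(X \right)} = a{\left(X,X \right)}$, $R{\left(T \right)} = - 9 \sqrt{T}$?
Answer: $10 + 45 \sqrt{5} \approx 110.62$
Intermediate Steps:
$E{\left(X \right)} = X$
$E{\left(10 \right)} - R{\left(\left(-5\right) 5 \left(-5\right) \right)} = 10 - - 9 \sqrt{\left(-5\right) 5 \left(-5\right)} = 10 - - 9 \sqrt{\left(-25\right) \left(-5\right)} = 10 - - 9 \sqrt{125} = 10 - - 9 \cdot 5 \sqrt{5} = 10 - - 45 \sqrt{5} = 10 + 45 \sqrt{5}$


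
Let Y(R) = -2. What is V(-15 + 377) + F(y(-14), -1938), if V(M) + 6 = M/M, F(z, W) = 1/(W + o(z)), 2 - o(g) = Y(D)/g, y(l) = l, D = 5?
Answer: -67772/13553 ≈ -5.0005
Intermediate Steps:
o(g) = 2 + 2/g (o(g) = 2 - (-2)/g = 2 + 2/g)
F(z, W) = 1/(2 + W + 2/z) (F(z, W) = 1/(W + (2 + 2/z)) = 1/(2 + W + 2/z))
V(M) = -5 (V(M) = -6 + M/M = -6 + 1 = -5)
V(-15 + 377) + F(y(-14), -1938) = -5 - 14/(2 + 2*(-14) - 1938*(-14)) = -5 - 14/(2 - 28 + 27132) = -5 - 14/27106 = -5 - 14*1/27106 = -5 - 7/13553 = -67772/13553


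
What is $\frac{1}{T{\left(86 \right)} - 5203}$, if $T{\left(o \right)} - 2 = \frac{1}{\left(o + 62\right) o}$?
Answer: $- \frac{12728}{66198327} \approx -0.00019227$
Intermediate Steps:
$T{\left(o \right)} = 2 + \frac{1}{o \left(62 + o\right)}$ ($T{\left(o \right)} = 2 + \frac{1}{\left(o + 62\right) o} = 2 + \frac{1}{\left(62 + o\right) o} = 2 + \frac{1}{o \left(62 + o\right)}$)
$\frac{1}{T{\left(86 \right)} - 5203} = \frac{1}{\frac{1 + 2 \cdot 86^{2} + 124 \cdot 86}{86 \left(62 + 86\right)} - 5203} = \frac{1}{\frac{1 + 2 \cdot 7396 + 10664}{86 \cdot 148} - 5203} = \frac{1}{\frac{1}{86} \cdot \frac{1}{148} \left(1 + 14792 + 10664\right) - 5203} = \frac{1}{\frac{1}{86} \cdot \frac{1}{148} \cdot 25457 - 5203} = \frac{1}{\frac{25457}{12728} - 5203} = \frac{1}{- \frac{66198327}{12728}} = - \frac{12728}{66198327}$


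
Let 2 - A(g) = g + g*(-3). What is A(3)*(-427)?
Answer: -3416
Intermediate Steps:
A(g) = 2 + 2*g (A(g) = 2 - (g + g*(-3)) = 2 - (g - 3*g) = 2 - (-2)*g = 2 + 2*g)
A(3)*(-427) = (2 + 2*3)*(-427) = (2 + 6)*(-427) = 8*(-427) = -3416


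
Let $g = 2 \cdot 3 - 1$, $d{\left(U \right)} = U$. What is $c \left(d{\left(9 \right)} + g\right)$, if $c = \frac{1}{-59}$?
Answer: $- \frac{14}{59} \approx -0.23729$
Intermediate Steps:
$c = - \frac{1}{59} \approx -0.016949$
$g = 5$ ($g = 6 - 1 = 5$)
$c \left(d{\left(9 \right)} + g\right) = - \frac{9 + 5}{59} = \left(- \frac{1}{59}\right) 14 = - \frac{14}{59}$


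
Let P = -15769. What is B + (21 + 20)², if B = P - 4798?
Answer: -18886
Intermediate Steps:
B = -20567 (B = -15769 - 4798 = -20567)
B + (21 + 20)² = -20567 + (21 + 20)² = -20567 + 41² = -20567 + 1681 = -18886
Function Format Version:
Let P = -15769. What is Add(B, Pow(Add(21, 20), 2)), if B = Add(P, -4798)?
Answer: -18886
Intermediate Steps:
B = -20567 (B = Add(-15769, -4798) = -20567)
Add(B, Pow(Add(21, 20), 2)) = Add(-20567, Pow(Add(21, 20), 2)) = Add(-20567, Pow(41, 2)) = Add(-20567, 1681) = -18886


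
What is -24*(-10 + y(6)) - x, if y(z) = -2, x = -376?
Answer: 664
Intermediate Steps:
-24*(-10 + y(6)) - x = -24*(-10 - 2) - 1*(-376) = -24*(-12) + 376 = 288 + 376 = 664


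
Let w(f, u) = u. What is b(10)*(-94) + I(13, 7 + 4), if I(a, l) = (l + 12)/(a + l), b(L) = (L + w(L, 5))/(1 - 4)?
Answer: 11303/24 ≈ 470.96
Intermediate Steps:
b(L) = -5/3 - L/3 (b(L) = (L + 5)/(1 - 4) = (5 + L)/(-3) = (5 + L)*(-⅓) = -5/3 - L/3)
I(a, l) = (12 + l)/(a + l)
b(10)*(-94) + I(13, 7 + 4) = (-5/3 - ⅓*10)*(-94) + (12 + (7 + 4))/(13 + (7 + 4)) = (-5/3 - 10/3)*(-94) + (12 + 11)/(13 + 11) = -5*(-94) + 23/24 = 470 + (1/24)*23 = 470 + 23/24 = 11303/24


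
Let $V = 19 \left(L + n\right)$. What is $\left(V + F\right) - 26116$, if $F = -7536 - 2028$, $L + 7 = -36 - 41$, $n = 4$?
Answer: $-37200$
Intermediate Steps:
$L = -84$ ($L = -7 - 77 = -84$)
$V = -1520$ ($V = 19 \left(-84 + 4\right) = 19 \left(-80\right) = -1520$)
$F = -9564$ ($F = -7536 - 2028 = -9564$)
$\left(V + F\right) - 26116 = \left(-1520 - 9564\right) - 26116 = -11084 - 26116 = -37200$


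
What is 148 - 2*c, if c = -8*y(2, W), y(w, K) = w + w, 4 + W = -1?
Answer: 212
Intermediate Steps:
W = -5 (W = -4 - 1 = -5)
y(w, K) = 2*w
c = -32 (c = -16*2 = -8*4 = -32)
148 - 2*c = 148 - 2*(-32) = 148 + 64 = 212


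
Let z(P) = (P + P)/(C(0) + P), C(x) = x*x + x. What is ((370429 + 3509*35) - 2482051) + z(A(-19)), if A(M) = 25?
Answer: -1988805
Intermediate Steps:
C(x) = x + x² (C(x) = x² + x = x + x²)
z(P) = 2 (z(P) = (P + P)/(0*(1 + 0) + P) = (2*P)/(0*1 + P) = (2*P)/(0 + P) = (2*P)/P = 2)
((370429 + 3509*35) - 2482051) + z(A(-19)) = ((370429 + 3509*35) - 2482051) + 2 = ((370429 + 122815) - 2482051) + 2 = (493244 - 2482051) + 2 = -1988807 + 2 = -1988805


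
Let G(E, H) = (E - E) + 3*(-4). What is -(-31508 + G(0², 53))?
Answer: 31520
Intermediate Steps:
G(E, H) = -12 (G(E, H) = 0 - 12 = -12)
-(-31508 + G(0², 53)) = -(-31508 - 12) = -1*(-31520) = 31520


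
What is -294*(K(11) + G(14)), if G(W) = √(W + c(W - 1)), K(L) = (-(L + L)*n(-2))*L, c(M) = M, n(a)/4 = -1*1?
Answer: -284592 - 882*√3 ≈ -2.8612e+5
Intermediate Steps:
n(a) = -4 (n(a) = 4*(-1*1) = 4*(-1) = -4)
K(L) = 8*L² (K(L) = (-(L + L)*(-4))*L = (-2*L*(-4))*L = (-(-8)*L)*L = (8*L)*L = 8*L²)
G(W) = √(-1 + 2*W) (G(W) = √(W + (W - 1)) = √(W + (-1 + W)) = √(-1 + 2*W))
-294*(K(11) + G(14)) = -294*(8*11² + √(-1 + 2*14)) = -294*(8*121 + √(-1 + 28)) = -294*(968 + √27) = -294*(968 + 3*√3) = -284592 - 882*√3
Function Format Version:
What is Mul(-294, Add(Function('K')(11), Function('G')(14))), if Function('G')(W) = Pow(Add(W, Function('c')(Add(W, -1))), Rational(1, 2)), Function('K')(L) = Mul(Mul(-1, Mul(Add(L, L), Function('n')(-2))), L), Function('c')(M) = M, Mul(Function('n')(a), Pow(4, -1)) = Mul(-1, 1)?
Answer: Add(-284592, Mul(-882, Pow(3, Rational(1, 2)))) ≈ -2.8612e+5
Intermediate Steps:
Function('n')(a) = -4 (Function('n')(a) = Mul(4, Mul(-1, 1)) = Mul(4, -1) = -4)
Function('K')(L) = Mul(8, Pow(L, 2)) (Function('K')(L) = Mul(Mul(-1, Mul(Add(L, L), -4)), L) = Mul(Mul(-1, Mul(Mul(2, L), -4)), L) = Mul(Mul(-1, Mul(-8, L)), L) = Mul(Mul(8, L), L) = Mul(8, Pow(L, 2)))
Function('G')(W) = Pow(Add(-1, Mul(2, W)), Rational(1, 2)) (Function('G')(W) = Pow(Add(W, Add(W, -1)), Rational(1, 2)) = Pow(Add(W, Add(-1, W)), Rational(1, 2)) = Pow(Add(-1, Mul(2, W)), Rational(1, 2)))
Mul(-294, Add(Function('K')(11), Function('G')(14))) = Mul(-294, Add(Mul(8, Pow(11, 2)), Pow(Add(-1, Mul(2, 14)), Rational(1, 2)))) = Mul(-294, Add(Mul(8, 121), Pow(Add(-1, 28), Rational(1, 2)))) = Mul(-294, Add(968, Pow(27, Rational(1, 2)))) = Mul(-294, Add(968, Mul(3, Pow(3, Rational(1, 2))))) = Add(-284592, Mul(-882, Pow(3, Rational(1, 2))))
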